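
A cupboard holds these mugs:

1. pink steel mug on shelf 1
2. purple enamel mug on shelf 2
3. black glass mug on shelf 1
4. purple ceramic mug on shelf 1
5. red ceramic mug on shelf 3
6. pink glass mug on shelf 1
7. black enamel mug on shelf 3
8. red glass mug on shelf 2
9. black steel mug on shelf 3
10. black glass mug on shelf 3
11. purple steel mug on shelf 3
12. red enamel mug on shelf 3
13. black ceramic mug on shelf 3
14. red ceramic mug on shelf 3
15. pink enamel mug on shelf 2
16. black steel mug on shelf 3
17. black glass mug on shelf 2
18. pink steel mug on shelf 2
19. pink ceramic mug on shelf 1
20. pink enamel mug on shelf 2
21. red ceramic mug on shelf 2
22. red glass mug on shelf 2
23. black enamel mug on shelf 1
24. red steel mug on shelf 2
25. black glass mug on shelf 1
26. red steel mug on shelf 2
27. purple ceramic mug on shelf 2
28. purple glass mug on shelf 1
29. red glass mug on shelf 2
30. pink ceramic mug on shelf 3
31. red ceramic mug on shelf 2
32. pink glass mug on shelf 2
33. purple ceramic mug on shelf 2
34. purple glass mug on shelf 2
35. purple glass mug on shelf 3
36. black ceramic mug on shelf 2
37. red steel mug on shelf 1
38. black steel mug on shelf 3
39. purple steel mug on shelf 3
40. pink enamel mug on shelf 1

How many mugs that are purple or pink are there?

18

pink: 9; purple: 9; together 9 + 9 = 18.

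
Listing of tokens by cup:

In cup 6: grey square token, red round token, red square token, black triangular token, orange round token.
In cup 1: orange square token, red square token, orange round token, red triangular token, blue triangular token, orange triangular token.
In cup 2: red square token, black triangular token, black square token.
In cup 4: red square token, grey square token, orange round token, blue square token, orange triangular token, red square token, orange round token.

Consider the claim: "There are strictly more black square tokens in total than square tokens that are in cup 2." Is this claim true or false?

There is 1 black square token.
There are 2 square tokens in cup 2.
The claim requires 1 > 2, which does not hold.

False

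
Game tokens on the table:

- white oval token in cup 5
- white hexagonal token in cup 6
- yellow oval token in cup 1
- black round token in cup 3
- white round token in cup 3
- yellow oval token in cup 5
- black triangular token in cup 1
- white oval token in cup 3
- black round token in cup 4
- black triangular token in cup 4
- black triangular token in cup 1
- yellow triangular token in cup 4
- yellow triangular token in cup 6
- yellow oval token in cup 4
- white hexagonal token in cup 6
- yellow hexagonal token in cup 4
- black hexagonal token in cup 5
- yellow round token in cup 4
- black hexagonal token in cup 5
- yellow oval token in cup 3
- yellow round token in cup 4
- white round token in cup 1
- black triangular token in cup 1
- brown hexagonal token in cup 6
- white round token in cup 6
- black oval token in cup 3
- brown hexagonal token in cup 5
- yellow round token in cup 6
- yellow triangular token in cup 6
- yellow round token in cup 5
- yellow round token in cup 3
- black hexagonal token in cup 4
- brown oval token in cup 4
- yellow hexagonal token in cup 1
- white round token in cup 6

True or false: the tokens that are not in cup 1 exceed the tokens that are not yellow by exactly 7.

False

|tokens that are not in cup 1| = 29.
|tokens that are not yellow| = 21.
The claim requires 29 − 21 (= 8) to equal 7, which does not hold.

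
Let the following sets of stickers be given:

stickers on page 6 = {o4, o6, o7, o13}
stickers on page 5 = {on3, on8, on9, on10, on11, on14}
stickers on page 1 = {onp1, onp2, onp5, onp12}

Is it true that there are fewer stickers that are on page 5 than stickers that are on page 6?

There are 6 stickers on page 5.
There are 4 stickers on page 6.
The claim requires 6 < 4, which does not hold.

False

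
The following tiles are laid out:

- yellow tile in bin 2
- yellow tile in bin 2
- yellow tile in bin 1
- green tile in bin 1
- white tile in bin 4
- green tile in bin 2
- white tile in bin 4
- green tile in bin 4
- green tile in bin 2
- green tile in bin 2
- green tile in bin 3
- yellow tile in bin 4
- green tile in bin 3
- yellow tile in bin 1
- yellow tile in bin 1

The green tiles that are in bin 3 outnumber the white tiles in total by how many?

0

green tiles in bin 3: 2.
white tiles: 2.
2 − 2 = 0.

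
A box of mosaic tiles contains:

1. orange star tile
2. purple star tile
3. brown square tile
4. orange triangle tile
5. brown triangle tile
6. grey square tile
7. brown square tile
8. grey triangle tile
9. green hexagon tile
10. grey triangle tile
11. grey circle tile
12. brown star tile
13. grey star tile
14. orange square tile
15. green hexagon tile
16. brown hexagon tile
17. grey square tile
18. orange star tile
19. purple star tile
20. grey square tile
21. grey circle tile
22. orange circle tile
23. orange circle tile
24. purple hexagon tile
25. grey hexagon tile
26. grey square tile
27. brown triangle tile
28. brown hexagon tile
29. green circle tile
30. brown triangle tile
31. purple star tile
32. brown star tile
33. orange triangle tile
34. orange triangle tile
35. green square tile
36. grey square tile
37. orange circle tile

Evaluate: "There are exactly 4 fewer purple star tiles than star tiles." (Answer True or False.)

False

|purple star tiles| = 3.
|star tiles| = 8.
The claim requires 8 − 3 (= 5) to equal 4, which does not hold.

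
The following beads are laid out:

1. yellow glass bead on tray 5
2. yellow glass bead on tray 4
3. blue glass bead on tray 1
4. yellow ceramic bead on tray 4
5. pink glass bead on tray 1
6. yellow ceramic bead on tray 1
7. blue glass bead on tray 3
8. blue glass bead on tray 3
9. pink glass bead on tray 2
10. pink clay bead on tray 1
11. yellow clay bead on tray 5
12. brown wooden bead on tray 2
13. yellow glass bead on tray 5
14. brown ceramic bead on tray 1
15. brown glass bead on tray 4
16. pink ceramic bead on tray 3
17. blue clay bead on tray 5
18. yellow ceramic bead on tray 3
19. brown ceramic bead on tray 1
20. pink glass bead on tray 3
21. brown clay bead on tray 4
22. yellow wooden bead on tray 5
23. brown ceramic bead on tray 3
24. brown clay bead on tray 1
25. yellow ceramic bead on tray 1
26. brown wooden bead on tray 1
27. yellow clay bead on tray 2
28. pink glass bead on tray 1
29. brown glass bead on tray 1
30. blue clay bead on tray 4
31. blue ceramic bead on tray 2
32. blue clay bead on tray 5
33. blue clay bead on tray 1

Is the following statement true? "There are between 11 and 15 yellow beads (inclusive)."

False

|yellow beads| = 10.
The claim requires 11 ≤ 10 ≤ 15, which does not hold.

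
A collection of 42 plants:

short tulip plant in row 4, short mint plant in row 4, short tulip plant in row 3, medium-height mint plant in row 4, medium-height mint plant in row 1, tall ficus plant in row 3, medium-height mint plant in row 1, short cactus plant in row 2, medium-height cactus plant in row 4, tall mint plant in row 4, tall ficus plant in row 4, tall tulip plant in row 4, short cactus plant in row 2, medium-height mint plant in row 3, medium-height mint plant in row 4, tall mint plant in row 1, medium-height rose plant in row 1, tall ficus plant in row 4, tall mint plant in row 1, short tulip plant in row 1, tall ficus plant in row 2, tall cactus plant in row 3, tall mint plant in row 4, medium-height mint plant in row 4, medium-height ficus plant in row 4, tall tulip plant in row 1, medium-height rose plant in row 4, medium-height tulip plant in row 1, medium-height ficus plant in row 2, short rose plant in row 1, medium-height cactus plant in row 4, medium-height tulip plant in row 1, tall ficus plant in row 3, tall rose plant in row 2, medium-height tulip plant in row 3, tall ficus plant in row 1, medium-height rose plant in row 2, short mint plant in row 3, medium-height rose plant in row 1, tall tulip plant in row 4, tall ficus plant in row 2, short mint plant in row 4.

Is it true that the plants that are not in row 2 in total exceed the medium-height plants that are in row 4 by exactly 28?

True

There are 35 plants that are not in row 2.
There are 7 medium-height plants in row 4.
The claim requires 35 − 7 (= 28) to equal 28, which holds.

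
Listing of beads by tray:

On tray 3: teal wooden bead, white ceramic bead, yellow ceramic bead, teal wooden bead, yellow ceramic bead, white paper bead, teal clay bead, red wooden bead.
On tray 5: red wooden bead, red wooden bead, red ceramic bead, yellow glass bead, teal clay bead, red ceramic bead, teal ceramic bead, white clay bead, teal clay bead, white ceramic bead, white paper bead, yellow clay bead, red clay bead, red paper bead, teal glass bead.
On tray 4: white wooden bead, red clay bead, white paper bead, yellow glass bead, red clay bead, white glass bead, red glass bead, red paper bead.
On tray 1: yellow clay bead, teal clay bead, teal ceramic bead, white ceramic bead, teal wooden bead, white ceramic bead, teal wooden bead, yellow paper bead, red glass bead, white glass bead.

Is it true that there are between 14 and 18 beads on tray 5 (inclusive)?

True

There are 15 beads on tray 5.
The claim requires 14 ≤ 15 ≤ 18, which holds.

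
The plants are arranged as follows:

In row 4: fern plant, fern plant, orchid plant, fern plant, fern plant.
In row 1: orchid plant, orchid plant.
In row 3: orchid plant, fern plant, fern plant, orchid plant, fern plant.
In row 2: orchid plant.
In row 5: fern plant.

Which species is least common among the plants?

Counts by species: fern 8, orchid 6.
The minimum is 6, held uniquely by orchid.

orchid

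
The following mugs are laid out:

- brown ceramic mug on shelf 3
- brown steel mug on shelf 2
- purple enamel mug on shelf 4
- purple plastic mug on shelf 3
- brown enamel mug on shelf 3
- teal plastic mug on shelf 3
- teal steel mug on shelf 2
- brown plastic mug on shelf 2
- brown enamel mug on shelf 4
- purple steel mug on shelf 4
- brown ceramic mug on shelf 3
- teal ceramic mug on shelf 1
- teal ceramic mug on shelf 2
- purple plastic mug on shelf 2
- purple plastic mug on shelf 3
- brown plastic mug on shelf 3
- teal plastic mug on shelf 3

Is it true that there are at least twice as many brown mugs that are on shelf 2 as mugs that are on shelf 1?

|brown mugs on shelf 2| = 2.
|mugs on shelf 1| = 1.
The claim requires 2 ≥ 2 × 1 = 2, which holds.

True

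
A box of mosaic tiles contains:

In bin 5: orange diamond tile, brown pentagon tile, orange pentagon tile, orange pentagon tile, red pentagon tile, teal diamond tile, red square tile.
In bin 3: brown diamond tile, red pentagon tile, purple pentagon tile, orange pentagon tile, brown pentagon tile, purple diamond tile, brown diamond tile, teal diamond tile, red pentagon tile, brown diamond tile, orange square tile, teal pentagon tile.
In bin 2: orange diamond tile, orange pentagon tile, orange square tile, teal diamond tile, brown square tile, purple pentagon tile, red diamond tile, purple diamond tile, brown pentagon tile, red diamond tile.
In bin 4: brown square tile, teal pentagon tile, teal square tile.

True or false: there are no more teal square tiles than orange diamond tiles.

True

teal square tiles: 1.
orange diamond tiles: 2.
The claim requires 1 ≤ 2, which holds.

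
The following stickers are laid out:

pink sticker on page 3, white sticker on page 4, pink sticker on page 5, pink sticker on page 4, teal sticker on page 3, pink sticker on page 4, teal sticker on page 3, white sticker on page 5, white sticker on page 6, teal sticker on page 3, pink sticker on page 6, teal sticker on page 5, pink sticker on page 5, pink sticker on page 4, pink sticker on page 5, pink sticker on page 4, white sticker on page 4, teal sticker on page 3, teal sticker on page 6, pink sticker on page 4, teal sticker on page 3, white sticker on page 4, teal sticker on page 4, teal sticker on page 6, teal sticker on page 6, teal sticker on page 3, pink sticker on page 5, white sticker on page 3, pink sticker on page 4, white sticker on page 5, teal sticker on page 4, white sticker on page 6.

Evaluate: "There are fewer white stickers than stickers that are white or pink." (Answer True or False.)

white stickers: 8.
stickers that are white or pink: 20.
The claim requires 8 < 20, which holds.

True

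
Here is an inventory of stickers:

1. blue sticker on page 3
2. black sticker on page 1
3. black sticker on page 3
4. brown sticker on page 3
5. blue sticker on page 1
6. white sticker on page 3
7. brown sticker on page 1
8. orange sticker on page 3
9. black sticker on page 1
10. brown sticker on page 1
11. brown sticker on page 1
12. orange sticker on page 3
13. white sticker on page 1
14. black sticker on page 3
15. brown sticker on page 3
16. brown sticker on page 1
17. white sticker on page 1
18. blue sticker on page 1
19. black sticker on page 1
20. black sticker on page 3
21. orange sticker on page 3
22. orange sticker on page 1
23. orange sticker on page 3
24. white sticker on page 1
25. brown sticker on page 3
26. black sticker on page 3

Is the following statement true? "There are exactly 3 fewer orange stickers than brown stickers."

False

|orange stickers| = 5.
|brown stickers| = 7.
The claim requires 7 − 5 (= 2) to equal 3, which does not hold.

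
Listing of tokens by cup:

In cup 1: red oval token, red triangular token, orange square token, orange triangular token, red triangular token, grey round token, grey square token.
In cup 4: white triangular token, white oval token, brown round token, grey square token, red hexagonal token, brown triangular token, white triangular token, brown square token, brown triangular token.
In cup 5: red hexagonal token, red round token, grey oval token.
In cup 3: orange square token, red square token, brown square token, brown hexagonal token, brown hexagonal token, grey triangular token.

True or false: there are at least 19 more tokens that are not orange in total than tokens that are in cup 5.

There are 22 tokens that are not orange.
There are 3 tokens in cup 5.
The claim requires 22 − 3 = 19 ≥ 19, which holds.

True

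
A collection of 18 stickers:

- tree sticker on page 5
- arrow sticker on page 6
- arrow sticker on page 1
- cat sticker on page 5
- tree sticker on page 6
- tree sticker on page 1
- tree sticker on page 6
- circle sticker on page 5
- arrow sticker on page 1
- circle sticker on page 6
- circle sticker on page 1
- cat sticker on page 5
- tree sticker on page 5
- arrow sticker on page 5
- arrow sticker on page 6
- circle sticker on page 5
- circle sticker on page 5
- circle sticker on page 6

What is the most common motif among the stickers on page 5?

Counts by motif (restricted to stickers on page 5): circle 3, cat 2, tree 2, arrow 1.
The maximum is 3, held uniquely by circle.

circle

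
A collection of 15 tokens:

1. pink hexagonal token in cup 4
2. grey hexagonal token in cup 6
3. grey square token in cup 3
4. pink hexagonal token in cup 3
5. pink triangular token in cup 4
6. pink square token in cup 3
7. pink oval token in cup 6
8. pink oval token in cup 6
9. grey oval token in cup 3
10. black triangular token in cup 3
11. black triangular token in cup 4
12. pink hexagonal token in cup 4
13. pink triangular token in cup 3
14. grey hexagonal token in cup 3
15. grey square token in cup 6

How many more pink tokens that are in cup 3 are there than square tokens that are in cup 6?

2

pink tokens in cup 3: 3.
square tokens in cup 6: 1.
3 − 1 = 2.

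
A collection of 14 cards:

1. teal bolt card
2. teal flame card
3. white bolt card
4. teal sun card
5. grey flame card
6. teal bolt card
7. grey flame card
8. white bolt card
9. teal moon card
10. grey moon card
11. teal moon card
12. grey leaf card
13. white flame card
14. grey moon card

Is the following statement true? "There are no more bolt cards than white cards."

False

There are 4 bolt cards.
There are 3 white cards.
The claim requires 4 ≤ 3, which does not hold.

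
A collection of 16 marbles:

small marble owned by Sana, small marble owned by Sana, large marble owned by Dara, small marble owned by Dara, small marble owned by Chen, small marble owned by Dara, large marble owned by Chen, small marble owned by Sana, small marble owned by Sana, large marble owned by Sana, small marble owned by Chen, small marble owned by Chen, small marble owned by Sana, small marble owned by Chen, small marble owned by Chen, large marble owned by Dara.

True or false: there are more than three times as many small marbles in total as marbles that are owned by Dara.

|small marbles| = 12.
|marbles owned by Dara| = 4.
The claim requires 12 > 3 × 4 = 12, which does not hold.

False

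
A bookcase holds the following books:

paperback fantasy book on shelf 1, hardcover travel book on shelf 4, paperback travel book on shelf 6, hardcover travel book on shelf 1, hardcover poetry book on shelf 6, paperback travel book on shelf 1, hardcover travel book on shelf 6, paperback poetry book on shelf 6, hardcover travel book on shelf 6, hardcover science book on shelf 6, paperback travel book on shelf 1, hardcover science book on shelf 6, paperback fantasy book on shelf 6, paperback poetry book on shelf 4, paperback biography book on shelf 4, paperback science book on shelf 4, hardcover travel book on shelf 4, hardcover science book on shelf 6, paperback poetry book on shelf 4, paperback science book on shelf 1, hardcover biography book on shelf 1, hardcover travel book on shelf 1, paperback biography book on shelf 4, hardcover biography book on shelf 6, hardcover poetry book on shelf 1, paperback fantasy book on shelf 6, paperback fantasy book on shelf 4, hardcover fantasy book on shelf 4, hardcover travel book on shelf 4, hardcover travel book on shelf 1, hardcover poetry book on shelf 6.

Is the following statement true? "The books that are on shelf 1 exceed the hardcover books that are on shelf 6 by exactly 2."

False

books on shelf 1: 9.
hardcover books on shelf 6: 8.
The claim requires 9 − 8 (= 1) to equal 2, which does not hold.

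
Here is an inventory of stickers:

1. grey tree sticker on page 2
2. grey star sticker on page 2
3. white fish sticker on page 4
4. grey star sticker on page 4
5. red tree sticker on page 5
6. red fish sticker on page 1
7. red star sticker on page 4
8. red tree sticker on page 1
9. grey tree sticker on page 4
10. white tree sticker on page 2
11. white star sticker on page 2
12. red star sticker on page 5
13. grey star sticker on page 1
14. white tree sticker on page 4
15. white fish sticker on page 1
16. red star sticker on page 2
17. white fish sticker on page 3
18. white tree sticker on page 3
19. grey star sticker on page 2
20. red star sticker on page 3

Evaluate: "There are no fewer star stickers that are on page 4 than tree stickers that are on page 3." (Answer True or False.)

True

star stickers on page 4: 2.
tree stickers on page 3: 1.
The claim requires 2 ≥ 1, which holds.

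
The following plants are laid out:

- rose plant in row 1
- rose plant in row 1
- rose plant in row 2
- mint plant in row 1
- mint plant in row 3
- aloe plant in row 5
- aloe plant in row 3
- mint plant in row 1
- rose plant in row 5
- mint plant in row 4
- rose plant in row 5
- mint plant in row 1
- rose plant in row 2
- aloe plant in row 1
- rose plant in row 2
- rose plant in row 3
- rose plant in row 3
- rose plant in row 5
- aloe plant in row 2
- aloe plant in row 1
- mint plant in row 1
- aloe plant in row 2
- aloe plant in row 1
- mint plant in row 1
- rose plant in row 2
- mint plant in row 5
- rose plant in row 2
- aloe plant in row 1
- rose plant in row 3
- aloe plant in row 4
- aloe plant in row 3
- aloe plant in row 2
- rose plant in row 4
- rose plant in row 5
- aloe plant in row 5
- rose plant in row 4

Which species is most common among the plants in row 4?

Counts by species (restricted to plants in row 4): rose 2, mint 1, aloe 1.
The maximum is 2, held uniquely by rose.

rose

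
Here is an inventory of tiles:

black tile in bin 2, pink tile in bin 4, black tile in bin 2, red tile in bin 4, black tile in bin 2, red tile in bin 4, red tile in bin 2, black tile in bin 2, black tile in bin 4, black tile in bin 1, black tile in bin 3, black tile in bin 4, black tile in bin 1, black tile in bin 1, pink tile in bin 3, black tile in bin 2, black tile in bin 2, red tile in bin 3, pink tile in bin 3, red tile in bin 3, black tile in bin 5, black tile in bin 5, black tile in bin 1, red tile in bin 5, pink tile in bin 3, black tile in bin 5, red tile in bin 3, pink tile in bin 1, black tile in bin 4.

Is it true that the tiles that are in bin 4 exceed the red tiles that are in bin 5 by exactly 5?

|tiles in bin 4| = 6.
|red tiles in bin 5| = 1.
The claim requires 6 − 1 (= 5) to equal 5, which holds.

True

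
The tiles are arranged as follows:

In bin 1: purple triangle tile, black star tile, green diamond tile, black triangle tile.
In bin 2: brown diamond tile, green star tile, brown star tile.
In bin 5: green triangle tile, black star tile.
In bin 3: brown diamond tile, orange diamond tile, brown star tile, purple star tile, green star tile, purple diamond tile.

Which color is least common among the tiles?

Counts by color: brown 4, green 4, purple 3, black 3, orange 1.
The minimum is 1, held uniquely by orange.

orange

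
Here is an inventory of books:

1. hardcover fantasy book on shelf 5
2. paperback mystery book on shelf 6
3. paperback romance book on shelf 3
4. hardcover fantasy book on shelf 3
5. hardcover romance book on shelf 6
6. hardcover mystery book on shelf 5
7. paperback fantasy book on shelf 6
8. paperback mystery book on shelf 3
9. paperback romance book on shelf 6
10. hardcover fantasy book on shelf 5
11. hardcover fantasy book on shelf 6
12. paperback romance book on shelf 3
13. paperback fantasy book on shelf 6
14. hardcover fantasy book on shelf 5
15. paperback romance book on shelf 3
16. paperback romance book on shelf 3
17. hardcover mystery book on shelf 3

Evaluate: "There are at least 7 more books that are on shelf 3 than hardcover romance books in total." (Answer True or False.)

books on shelf 3: 7.
hardcover romance books: 1.
The claim requires 7 − 1 = 6 ≥ 7, which does not hold.

False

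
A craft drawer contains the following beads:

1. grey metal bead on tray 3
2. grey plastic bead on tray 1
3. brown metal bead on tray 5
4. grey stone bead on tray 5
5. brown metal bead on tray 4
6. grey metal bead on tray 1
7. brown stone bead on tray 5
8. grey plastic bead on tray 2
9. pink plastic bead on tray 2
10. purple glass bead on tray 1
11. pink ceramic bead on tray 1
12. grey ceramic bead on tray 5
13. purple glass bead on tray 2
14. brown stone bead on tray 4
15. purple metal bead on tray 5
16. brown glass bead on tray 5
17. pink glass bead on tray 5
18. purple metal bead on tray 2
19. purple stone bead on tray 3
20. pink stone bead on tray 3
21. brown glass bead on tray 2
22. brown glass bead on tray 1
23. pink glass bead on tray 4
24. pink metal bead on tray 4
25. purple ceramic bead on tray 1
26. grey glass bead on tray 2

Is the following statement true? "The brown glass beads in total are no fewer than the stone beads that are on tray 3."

True

|brown glass beads| = 3.
|stone beads on tray 3| = 2.
The claim requires 3 ≥ 2, which holds.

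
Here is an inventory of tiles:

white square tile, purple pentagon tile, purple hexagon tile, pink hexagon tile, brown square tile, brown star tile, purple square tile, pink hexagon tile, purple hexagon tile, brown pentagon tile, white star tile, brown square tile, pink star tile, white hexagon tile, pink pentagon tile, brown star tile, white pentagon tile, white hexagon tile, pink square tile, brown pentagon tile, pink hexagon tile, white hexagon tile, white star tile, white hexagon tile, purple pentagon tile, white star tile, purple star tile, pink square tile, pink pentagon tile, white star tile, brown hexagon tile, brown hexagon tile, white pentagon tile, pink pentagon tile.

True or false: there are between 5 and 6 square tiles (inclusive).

True

|square tiles| = 6.
The claim requires 5 ≤ 6 ≤ 6, which holds.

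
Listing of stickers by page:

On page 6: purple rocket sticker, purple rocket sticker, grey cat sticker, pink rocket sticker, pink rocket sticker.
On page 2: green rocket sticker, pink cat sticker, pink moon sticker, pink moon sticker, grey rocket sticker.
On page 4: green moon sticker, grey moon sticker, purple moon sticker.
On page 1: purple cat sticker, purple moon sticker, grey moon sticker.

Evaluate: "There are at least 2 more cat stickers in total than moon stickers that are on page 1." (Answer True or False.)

|cat stickers| = 3.
|moon stickers on page 1| = 2.
The claim requires 3 − 2 = 1 ≥ 2, which does not hold.

False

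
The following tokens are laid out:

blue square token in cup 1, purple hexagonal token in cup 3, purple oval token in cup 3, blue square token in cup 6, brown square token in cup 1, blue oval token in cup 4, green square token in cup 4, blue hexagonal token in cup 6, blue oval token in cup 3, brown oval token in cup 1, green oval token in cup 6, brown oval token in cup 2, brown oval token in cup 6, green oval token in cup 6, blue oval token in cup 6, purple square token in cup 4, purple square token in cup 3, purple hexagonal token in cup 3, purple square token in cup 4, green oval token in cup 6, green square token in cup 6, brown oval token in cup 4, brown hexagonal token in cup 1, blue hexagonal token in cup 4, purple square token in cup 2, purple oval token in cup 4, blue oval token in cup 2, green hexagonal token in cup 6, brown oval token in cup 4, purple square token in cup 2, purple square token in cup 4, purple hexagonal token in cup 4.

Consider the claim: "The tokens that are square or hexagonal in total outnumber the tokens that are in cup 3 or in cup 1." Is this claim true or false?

True

tokens that are square or hexagonal: 18.
tokens in cup 3 or in cup 1: 9.
The claim requires 18 > 9, which holds.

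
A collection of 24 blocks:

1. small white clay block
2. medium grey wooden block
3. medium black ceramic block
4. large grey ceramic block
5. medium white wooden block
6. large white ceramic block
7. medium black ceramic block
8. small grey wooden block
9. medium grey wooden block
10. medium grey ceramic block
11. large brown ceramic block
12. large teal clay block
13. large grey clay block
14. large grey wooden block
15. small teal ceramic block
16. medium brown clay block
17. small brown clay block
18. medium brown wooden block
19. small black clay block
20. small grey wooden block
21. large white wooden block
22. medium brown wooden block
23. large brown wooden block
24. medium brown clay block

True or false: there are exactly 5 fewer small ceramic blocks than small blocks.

|small ceramic blocks| = 1.
|small blocks| = 6.
The claim requires 6 − 1 (= 5) to equal 5, which holds.

True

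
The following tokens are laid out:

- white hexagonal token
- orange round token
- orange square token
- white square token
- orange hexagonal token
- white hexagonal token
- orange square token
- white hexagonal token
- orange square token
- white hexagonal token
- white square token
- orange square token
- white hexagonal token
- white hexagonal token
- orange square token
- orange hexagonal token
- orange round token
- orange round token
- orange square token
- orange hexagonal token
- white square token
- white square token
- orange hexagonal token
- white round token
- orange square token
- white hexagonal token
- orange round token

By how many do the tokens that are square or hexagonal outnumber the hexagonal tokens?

tokens that are square or hexagonal: 22.
hexagonal tokens: 11.
22 − 11 = 11.

11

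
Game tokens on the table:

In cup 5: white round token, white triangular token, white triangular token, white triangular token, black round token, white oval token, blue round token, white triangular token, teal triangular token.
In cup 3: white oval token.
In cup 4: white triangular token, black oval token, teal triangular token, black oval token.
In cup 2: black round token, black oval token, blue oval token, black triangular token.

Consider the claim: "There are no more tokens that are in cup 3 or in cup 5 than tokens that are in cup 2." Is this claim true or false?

There are 10 tokens in cup 3 or in cup 5.
There are 4 tokens in cup 2.
The claim requires 10 ≤ 4, which does not hold.

False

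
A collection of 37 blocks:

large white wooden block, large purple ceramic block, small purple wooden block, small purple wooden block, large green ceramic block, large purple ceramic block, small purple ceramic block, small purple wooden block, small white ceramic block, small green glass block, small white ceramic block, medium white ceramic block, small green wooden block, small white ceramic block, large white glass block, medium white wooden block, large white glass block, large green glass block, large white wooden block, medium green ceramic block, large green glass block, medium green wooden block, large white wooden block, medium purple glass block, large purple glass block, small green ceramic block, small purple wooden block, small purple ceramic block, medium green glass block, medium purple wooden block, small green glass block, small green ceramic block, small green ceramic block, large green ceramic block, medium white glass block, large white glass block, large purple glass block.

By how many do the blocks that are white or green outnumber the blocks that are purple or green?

0

blocks that are white or green: 25.
blocks that are purple or green: 25.
25 − 25 = 0.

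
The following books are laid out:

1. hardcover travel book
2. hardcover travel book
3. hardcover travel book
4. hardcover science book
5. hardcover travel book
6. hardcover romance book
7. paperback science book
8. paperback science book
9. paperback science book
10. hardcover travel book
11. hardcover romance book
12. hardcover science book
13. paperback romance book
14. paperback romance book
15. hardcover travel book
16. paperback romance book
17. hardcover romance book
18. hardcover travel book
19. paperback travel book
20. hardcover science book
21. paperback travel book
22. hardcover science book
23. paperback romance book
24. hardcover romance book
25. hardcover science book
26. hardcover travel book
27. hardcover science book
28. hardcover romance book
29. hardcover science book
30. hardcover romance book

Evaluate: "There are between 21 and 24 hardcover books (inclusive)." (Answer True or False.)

True

There are 21 hardcover books.
The claim requires 21 ≤ 21 ≤ 24, which holds.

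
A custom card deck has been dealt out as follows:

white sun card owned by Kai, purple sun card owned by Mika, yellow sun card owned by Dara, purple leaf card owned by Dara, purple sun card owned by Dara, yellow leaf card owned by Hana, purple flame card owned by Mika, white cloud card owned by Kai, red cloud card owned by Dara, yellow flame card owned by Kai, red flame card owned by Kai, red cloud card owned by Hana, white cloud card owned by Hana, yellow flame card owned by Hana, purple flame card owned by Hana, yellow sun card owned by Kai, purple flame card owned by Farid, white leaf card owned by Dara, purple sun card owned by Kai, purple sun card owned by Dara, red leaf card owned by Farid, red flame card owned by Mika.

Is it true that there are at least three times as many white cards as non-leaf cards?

False

|white cards| = 4.
|non-leaf cards| = 18.
The claim requires 4 ≥ 3 × 18 = 54, which does not hold.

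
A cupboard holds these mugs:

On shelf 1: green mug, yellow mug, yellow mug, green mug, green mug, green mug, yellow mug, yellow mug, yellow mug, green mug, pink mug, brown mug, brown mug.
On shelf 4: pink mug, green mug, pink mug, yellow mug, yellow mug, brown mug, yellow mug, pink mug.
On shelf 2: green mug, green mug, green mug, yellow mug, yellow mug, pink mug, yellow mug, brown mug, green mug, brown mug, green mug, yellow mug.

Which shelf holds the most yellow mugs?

shelf 1

Counts by shelf (restricted to yellow mugs): shelf 1→5, shelf 2→4, shelf 4→3.
The maximum is 5, held uniquely by shelf 1.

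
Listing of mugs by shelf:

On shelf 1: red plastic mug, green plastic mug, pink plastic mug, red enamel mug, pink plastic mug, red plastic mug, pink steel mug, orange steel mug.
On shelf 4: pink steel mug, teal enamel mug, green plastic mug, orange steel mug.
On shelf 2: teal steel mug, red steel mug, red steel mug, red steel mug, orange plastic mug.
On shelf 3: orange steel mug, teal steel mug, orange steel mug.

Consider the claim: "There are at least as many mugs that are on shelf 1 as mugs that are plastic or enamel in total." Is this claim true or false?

False

There are 8 mugs on shelf 1.
There are 9 mugs that are plastic or enamel.
The claim requires 8 ≥ 9, which does not hold.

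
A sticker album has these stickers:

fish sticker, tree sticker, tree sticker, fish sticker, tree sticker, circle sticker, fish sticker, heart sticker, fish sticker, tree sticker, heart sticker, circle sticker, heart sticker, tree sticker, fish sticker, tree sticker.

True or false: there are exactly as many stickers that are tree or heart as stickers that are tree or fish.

False

stickers that are tree or heart: 9.
stickers that are tree or fish: 11.
The claim requires 9 = 11, which does not hold.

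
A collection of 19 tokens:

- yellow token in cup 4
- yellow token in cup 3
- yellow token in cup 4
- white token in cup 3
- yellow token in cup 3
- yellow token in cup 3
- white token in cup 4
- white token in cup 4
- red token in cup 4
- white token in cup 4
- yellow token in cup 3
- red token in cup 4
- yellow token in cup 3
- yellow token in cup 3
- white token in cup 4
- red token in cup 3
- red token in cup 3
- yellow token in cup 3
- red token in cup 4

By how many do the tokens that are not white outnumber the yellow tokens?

tokens that are not white: 14.
yellow tokens: 9.
14 − 9 = 5.

5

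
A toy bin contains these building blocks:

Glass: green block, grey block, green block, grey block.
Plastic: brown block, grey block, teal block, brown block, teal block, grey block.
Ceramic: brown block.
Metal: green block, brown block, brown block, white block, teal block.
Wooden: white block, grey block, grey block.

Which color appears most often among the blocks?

grey

Counts by color: grey 6, brown 5, teal 3, green 3, white 2.
The maximum is 6, held uniquely by grey.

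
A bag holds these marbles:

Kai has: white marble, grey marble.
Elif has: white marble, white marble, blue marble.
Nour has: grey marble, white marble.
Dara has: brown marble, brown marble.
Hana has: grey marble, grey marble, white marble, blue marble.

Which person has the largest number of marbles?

Hana

Counts by owner: Hana→4, Elif→3, Kai→2, Nour→2, Dara→2.
The maximum is 4, held uniquely by Hana.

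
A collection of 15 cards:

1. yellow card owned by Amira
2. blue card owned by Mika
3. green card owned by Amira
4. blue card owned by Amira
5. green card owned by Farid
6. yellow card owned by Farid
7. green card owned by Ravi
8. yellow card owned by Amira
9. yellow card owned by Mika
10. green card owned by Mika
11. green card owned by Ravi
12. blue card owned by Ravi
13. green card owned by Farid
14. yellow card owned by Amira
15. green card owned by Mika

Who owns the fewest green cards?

Counts by player (restricted to green cards): Farid→2, Ravi→2, Mika→2, Amira→1.
The minimum is 1, held uniquely by Amira.

Amira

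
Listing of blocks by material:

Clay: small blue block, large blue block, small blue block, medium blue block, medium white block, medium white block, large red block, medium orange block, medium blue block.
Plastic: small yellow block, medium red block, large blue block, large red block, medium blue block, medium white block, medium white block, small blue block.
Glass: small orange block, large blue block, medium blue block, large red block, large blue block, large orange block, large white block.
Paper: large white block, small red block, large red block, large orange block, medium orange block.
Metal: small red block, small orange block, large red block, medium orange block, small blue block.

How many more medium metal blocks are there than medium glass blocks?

0

medium metal blocks: 1.
medium glass blocks: 1.
1 − 1 = 0.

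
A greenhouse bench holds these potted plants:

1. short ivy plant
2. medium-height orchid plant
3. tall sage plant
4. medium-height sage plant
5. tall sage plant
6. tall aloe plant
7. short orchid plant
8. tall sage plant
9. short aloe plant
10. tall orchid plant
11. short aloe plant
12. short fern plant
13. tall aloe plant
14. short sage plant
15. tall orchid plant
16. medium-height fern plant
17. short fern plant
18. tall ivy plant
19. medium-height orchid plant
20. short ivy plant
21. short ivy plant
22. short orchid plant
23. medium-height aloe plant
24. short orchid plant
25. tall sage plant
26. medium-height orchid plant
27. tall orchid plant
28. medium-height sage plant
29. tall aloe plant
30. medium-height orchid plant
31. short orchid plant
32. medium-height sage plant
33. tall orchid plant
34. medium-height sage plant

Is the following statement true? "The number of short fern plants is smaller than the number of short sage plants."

False

|short fern plants| = 2.
|short sage plants| = 1.
The claim requires 2 < 1, which does not hold.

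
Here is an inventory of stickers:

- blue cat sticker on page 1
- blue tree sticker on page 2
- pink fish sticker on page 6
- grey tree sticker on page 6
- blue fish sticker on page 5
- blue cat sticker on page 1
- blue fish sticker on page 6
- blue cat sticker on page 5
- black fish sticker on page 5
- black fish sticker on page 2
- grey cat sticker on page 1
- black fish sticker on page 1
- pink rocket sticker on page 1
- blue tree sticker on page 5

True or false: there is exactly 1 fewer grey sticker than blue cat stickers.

|grey stickers| = 2.
|blue cat stickers| = 3.
The claim requires 3 − 2 (= 1) to equal 1, which holds.

True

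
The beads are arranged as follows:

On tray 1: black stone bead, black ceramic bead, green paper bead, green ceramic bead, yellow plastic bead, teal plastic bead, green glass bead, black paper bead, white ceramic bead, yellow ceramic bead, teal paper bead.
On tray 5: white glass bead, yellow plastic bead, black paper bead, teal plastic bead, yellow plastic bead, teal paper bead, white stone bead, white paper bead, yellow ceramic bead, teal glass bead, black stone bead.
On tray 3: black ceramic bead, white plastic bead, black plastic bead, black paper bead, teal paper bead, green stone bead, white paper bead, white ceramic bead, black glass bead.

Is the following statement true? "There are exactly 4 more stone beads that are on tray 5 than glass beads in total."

There are 2 stone beads on tray 5.
There are 4 glass beads.
The claim requires 2 − 4 (= -2) to equal 4, which does not hold.

False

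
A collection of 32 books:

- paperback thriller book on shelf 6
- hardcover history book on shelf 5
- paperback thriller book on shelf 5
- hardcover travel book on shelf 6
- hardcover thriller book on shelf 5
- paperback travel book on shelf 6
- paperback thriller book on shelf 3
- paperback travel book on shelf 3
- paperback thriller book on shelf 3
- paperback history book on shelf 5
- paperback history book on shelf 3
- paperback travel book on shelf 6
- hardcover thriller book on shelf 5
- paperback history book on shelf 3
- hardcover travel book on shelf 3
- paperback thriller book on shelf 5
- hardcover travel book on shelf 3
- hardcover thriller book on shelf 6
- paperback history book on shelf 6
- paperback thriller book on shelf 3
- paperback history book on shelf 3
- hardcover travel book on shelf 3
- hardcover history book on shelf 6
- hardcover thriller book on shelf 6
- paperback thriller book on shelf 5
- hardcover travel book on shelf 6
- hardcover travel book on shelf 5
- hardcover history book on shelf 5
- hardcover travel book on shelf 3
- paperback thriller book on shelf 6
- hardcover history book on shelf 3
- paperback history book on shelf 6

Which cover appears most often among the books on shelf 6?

Counts by cover (restricted to books on shelf 6): paperback 6, hardcover 5.
The maximum is 6, held uniquely by paperback.

paperback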